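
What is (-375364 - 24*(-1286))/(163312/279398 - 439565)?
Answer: 48126305500/61406709279 ≈ 0.78373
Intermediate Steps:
(-375364 - 24*(-1286))/(163312/279398 - 439565) = (-375364 + 30864)/(163312*(1/279398) - 439565) = -344500/(81656/139699 - 439565) = -344500/(-61406709279/139699) = -344500*(-139699/61406709279) = 48126305500/61406709279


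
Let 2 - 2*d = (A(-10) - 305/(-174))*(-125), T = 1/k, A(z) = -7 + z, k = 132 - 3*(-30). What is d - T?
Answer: -4085769/4292 ≈ -951.95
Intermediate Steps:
k = 222 (k = 132 + 90 = 222)
T = 1/222 ≈ 0.0045045
d = -331277/348 (d = 1 - ((-7 - 10) - 305/(-174))*(-125)/2 = 1 - (-17 - 305*(-1/174))*(-125)/2 = 1 - (-17 + 305/174)*(-125)/2 = 1 - (-2653)*(-125)/348 = 1 - ½*331625/174 = 1 - 331625/348 = -331277/348 ≈ -951.95)
d - T = -331277/348 - 1*1/222 = -331277/348 - 1/222 = -4085769/4292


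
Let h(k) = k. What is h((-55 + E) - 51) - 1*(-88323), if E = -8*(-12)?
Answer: 88313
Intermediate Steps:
E = 96
h((-55 + E) - 51) - 1*(-88323) = ((-55 + 96) - 51) - 1*(-88323) = (41 - 51) + 88323 = -10 + 88323 = 88313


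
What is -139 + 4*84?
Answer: 197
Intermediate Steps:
-139 + 4*84 = -139 + 336 = 197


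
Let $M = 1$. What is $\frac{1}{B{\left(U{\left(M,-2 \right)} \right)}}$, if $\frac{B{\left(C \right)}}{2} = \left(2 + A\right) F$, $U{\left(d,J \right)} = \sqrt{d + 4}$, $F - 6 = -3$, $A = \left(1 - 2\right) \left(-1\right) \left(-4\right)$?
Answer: $- \frac{1}{12} \approx -0.083333$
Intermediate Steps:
$A = -4$ ($A = \left(-1\right) \left(-1\right) \left(-4\right) = 1 \left(-4\right) = -4$)
$F = 3$ ($F = 6 - 3 = 3$)
$U{\left(d,J \right)} = \sqrt{4 + d}$
$B{\left(C \right)} = -12$ ($B{\left(C \right)} = 2 \left(2 - 4\right) 3 = 2 \left(\left(-2\right) 3\right) = 2 \left(-6\right) = -12$)
$\frac{1}{B{\left(U{\left(M,-2 \right)} \right)}} = \frac{1}{-12} = - \frac{1}{12}$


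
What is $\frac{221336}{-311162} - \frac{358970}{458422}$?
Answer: $- \frac{53290778733}{35660876591} \approx -1.4944$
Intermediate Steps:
$\frac{221336}{-311162} - \frac{358970}{458422} = 221336 \left(- \frac{1}{311162}\right) - \frac{179485}{229211} = - \frac{110668}{155581} - \frac{179485}{229211} = - \frac{53290778733}{35660876591}$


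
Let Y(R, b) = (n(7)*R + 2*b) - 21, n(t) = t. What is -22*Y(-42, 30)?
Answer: 5610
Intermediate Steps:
Y(R, b) = -21 + 2*b + 7*R (Y(R, b) = (7*R + 2*b) - 21 = (2*b + 7*R) - 21 = -21 + 2*b + 7*R)
-22*Y(-42, 30) = -22*(-21 + 2*30 + 7*(-42)) = -22*(-21 + 60 - 294) = -22*(-255) = 5610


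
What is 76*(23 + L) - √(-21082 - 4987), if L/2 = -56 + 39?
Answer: -836 - I*√26069 ≈ -836.0 - 161.46*I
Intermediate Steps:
L = -34 (L = 2*(-56 + 39) = 2*(-17) = -34)
76*(23 + L) - √(-21082 - 4987) = 76*(23 - 34) - √(-21082 - 4987) = 76*(-11) - √(-26069) = -836 - I*√26069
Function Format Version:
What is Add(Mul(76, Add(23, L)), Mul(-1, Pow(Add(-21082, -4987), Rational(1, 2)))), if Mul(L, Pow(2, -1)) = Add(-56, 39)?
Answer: Add(-836, Mul(-1, I, Pow(26069, Rational(1, 2)))) ≈ Add(-836.00, Mul(-161.46, I))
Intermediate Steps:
L = -34 (L = Mul(2, Add(-56, 39)) = Mul(2, -17) = -34)
Add(Mul(76, Add(23, L)), Mul(-1, Pow(Add(-21082, -4987), Rational(1, 2)))) = Add(Mul(76, Add(23, -34)), Mul(-1, Pow(Add(-21082, -4987), Rational(1, 2)))) = Add(Mul(76, -11), Mul(-1, Pow(-26069, Rational(1, 2)))) = Add(-836, Mul(-1, Mul(I, Pow(26069, Rational(1, 2))))) = Add(-836, Mul(-1, I, Pow(26069, Rational(1, 2))))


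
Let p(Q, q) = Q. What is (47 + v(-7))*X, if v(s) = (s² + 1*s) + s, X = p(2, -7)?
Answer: 164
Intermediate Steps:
X = 2
v(s) = s² + 2*s (v(s) = (s² + s) + s = (s + s²) + s = s² + 2*s)
(47 + v(-7))*X = (47 - 7*(2 - 7))*2 = (47 - 7*(-5))*2 = (47 + 35)*2 = 82*2 = 164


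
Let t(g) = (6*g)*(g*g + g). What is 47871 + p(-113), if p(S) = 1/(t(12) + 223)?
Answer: 548362306/11455 ≈ 47871.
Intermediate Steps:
t(g) = 6*g*(g + g²) (t(g) = (6*g)*(g² + g) = (6*g)*(g + g²) = 6*g*(g + g²))
p(S) = 1/11455 (p(S) = 1/(6*12²*(1 + 12) + 223) = 1/(6*144*13 + 223) = 1/(11232 + 223) = 1/11455)
47871 + p(-113) = 47871 + 1/11455 = 548362306/11455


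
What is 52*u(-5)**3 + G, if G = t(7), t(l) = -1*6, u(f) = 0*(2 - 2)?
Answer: -6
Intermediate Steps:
u(f) = 0 (u(f) = 0*0 = 0)
t(l) = -6
G = -6
52*u(-5)**3 + G = 52*0**3 - 6 = 52*0 - 6 = 0 - 6 = -6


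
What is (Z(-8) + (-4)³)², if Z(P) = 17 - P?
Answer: 1521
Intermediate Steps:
(Z(-8) + (-4)³)² = ((17 - 1*(-8)) + (-4)³)² = ((17 + 8) - 64)² = (25 - 64)² = (-39)² = 1521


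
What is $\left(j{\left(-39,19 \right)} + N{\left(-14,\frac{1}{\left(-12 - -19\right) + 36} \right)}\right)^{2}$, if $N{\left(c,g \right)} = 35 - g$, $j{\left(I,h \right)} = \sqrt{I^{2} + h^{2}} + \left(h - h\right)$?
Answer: $\frac{5741834}{1849} + \frac{3008 \sqrt{1882}}{43} \approx 6140.1$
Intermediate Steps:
$j{\left(I,h \right)} = \sqrt{I^{2} + h^{2}}$ ($j{\left(I,h \right)} = \sqrt{I^{2} + h^{2}} + 0 = \sqrt{I^{2} + h^{2}}$)
$\left(j{\left(-39,19 \right)} + N{\left(-14,\frac{1}{\left(-12 - -19\right) + 36} \right)}\right)^{2} = \left(\sqrt{\left(-39\right)^{2} + 19^{2}} + \left(35 - \frac{1}{\left(-12 - -19\right) + 36}\right)\right)^{2} = \left(\sqrt{1521 + 361} + \left(35 - \frac{1}{\left(-12 + 19\right) + 36}\right)\right)^{2} = \left(\sqrt{1882} + \left(35 - \frac{1}{7 + 36}\right)\right)^{2} = \left(\sqrt{1882} + \left(35 - \frac{1}{43}\right)\right)^{2} = \left(\sqrt{1882} + \frac{1504}{43}\right)^{2} = \left(\frac{1504}{43} + \sqrt{1882}\right)^{2}$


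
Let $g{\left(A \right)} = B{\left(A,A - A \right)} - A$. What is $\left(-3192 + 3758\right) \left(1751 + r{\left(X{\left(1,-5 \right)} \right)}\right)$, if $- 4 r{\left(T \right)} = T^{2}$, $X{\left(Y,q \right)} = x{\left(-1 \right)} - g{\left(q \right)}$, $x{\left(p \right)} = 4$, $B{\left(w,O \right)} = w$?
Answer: $988802$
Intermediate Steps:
$g{\left(A \right)} = 0$ ($g{\left(A \right)} = A - A = 0$)
$X{\left(Y,q \right)} = 4$ ($X{\left(Y,q \right)} = 4 - 0 = 4 + 0 = 4$)
$r{\left(T \right)} = - \frac{T^{2}}{4}$
$\left(-3192 + 3758\right) \left(1751 + r{\left(X{\left(1,-5 \right)} \right)}\right) = \left(-3192 + 3758\right) \left(1751 - \frac{4^{2}}{4}\right) = 566 \left(1751 - 4\right) = 566 \cdot 1747 = 988802$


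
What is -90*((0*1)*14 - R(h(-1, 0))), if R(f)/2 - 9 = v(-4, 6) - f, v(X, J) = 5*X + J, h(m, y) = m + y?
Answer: -720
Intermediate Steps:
v(X, J) = J + 5*X
R(f) = -10 - 2*f (R(f) = 18 + 2*((6 + 5*(-4)) - f) = 18 + 2*((6 - 20) - f) = 18 + 2*(-14 - f) = 18 + (-28 - 2*f) = -10 - 2*f)
-90*((0*1)*14 - R(h(-1, 0))) = -90*((0*1)*14 - (-10 - 2*(-1 + 0))) = -90*(0*14 - (-10 - 2*(-1))) = -90*(0 - (-10 + 2)) = -90*(0 - 1*(-8)) = -90*(0 + 8) = -90*8 = -720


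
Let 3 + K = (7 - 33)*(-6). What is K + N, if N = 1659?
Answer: 1812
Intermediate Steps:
K = 153 (K = -3 + (7 - 33)*(-6) = -3 - 26*(-6) = -3 + 156 = 153)
K + N = 153 + 1659 = 1812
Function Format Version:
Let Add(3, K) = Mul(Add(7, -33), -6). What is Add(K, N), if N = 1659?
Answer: 1812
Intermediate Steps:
K = 153 (K = Add(-3, Mul(Add(7, -33), -6)) = Add(-3, Mul(-26, -6)) = Add(-3, 156) = 153)
Add(K, N) = Add(153, 1659) = 1812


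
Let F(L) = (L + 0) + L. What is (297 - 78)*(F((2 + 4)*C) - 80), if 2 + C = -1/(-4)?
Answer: -22119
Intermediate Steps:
C = -7/4 (C = -2 - 1/(-4) = -2 - 1*(-¼) = -2 + ¼ = -7/4 ≈ -1.7500)
F(L) = 2*L (F(L) = L + L = 2*L)
(297 - 78)*(F((2 + 4)*C) - 80) = (297 - 78)*(2*((2 + 4)*(-7/4)) - 80) = 219*(2*(6*(-7/4)) - 80) = 219*(2*(-21/2) - 80) = 219*(-21 - 80) = 219*(-101) = -22119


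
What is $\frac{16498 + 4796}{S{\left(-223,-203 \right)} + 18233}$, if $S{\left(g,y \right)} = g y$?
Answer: $\frac{10647}{31751} \approx 0.33533$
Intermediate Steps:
$\frac{16498 + 4796}{S{\left(-223,-203 \right)} + 18233} = \frac{16498 + 4796}{\left(-223\right) \left(-203\right) + 18233} = \frac{21294}{45269 + 18233} = \frac{21294}{63502} = 21294 \cdot \frac{1}{63502} = \frac{10647}{31751}$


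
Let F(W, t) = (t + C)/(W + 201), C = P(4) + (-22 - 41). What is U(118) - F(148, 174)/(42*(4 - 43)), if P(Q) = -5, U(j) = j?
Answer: 33728111/285831 ≈ 118.00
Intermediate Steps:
C = -68 (C = -5 + (-22 - 41) = -5 - 63 = -68)
F(W, t) = (-68 + t)/(201 + W) (F(W, t) = (t - 68)/(W + 201) = (-68 + t)/(201 + W))
U(118) - F(148, 174)/(42*(4 - 43)) = 118 - (-68 + 174)/(201 + 148)/(42*(4 - 43)) = 118 - 106/349/(42*(-39)) = 118 - (1/349)*106/(-1638) = 118 - 106*(-1)/(349*1638) = 118 - 1*(-53/285831) = 118 + 53/285831 = 33728111/285831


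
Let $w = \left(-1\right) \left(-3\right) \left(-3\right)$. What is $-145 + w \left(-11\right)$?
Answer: $-46$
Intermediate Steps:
$w = -9$ ($w = 3 \left(-3\right) = -9$)
$-145 + w \left(-11\right) = -145 - -99 = -145 + 99 = -46$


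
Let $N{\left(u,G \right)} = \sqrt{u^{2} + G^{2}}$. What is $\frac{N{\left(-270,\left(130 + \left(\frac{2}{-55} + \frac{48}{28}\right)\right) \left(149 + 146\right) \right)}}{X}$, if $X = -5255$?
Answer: $- \frac{2 \sqrt{2236724019049}}{404635} \approx -7.3922$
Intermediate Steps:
$N{\left(u,G \right)} = \sqrt{G^{2} + u^{2}}$
$\frac{N{\left(-270,\left(130 + \left(\frac{2}{-55} + \frac{48}{28}\right)\right) \left(149 + 146\right) \right)}}{X} = \frac{\sqrt{\left(\left(130 + \left(\frac{2}{-55} + \frac{48}{28}\right)\right) \left(149 + 146\right)\right)^{2} + \left(-270\right)^{2}}}{-5255} = \sqrt{\left(\left(130 + \left(2 \left(- \frac{1}{55}\right) + 48 \cdot \frac{1}{28}\right)\right) 295\right)^{2} + 72900} \left(- \frac{1}{5255}\right) = \sqrt{\left(\left(130 + \left(- \frac{2}{55} + \frac{12}{7}\right)\right) 295\right)^{2} + 72900} \left(- \frac{1}{5255}\right) = \sqrt{\left(\left(130 + \frac{646}{385}\right) 295\right)^{2} + 72900} \left(- \frac{1}{5255}\right) = \sqrt{\left(\frac{50696}{385} \cdot 295\right)^{2} + 72900} \left(- \frac{1}{5255}\right) = \sqrt{\left(\frac{2991064}{77}\right)^{2} + 72900} \left(- \frac{1}{5255}\right) = \sqrt{\frac{8946463852096}{5929} + 72900} \left(- \frac{1}{5255}\right) = \sqrt{\frac{8946896076196}{5929}} \left(- \frac{1}{5255}\right) = \frac{2 \sqrt{2236724019049}}{77} \left(- \frac{1}{5255}\right) = - \frac{2 \sqrt{2236724019049}}{404635}$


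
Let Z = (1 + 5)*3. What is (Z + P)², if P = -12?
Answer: 36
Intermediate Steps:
Z = 18 (Z = 6*3 = 18)
(Z + P)² = (18 - 12)² = 6² = 36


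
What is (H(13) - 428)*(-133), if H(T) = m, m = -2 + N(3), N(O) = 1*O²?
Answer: 55993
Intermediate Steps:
N(O) = O²
m = 7 (m = -2 + 3² = -2 + 9 = 7)
H(T) = 7
(H(13) - 428)*(-133) = (7 - 428)*(-133) = -421*(-133) = 55993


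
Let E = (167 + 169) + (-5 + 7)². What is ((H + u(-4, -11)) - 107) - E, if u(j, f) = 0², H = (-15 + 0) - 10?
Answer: -472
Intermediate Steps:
H = -25 (H = -15 - 10 = -25)
u(j, f) = 0
E = 340 (E = 336 + 2² = 336 + 4 = 340)
((H + u(-4, -11)) - 107) - E = ((-25 + 0) - 107) - 1*340 = (-25 - 107) - 340 = -132 - 340 = -472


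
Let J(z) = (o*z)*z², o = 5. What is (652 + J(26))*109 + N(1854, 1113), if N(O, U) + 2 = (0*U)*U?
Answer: 9649986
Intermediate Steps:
J(z) = 5*z³ (J(z) = (5*z)*z² = 5*z³)
N(O, U) = -2 (N(O, U) = -2 + (0*U)*U = -2 + 0*U = -2 + 0 = -2)
(652 + J(26))*109 + N(1854, 1113) = (652 + 5*26³)*109 - 2 = (652 + 5*17576)*109 - 2 = (652 + 87880)*109 - 2 = 88532*109 - 2 = 9649988 - 2 = 9649986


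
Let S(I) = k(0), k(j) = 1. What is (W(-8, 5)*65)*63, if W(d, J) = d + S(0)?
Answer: -28665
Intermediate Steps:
S(I) = 1
W(d, J) = 1 + d (W(d, J) = d + 1 = 1 + d)
(W(-8, 5)*65)*63 = ((1 - 8)*65)*63 = -7*65*63 = -455*63 = -28665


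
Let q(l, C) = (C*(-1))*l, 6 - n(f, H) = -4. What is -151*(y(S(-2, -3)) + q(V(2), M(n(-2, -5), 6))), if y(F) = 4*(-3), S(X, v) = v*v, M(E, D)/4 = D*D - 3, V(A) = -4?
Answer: -77916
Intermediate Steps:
n(f, H) = 10 (n(f, H) = 6 - 1*(-4) = 6 + 4 = 10)
M(E, D) = -12 + 4*D² (M(E, D) = 4*(D*D - 3) = 4*(D² - 3) = 4*(-3 + D²) = -12 + 4*D²)
q(l, C) = -C*l (q(l, C) = (-C)*l = -C*l)
S(X, v) = v²
y(F) = -12
-151*(y(S(-2, -3)) + q(V(2), M(n(-2, -5), 6))) = -151*(-12 - 1*(-12 + 4*6²)*(-4)) = -151*(-12 - 1*(-12 + 4*36)*(-4)) = -151*(-12 - 1*(-12 + 144)*(-4)) = -151*(-12 - 1*132*(-4)) = -151*(-12 + 528) = -151*516 = -77916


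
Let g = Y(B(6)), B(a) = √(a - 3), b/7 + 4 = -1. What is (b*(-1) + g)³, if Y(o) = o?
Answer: (35 + √3)³ ≈ 49561.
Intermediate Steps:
b = -35 (b = -28 + 7*(-1) = -28 - 7 = -35)
B(a) = √(-3 + a)
g = √3 (g = √(-3 + 6) = √3 ≈ 1.7320)
(b*(-1) + g)³ = (-35*(-1) + √3)³ = (35 + √3)³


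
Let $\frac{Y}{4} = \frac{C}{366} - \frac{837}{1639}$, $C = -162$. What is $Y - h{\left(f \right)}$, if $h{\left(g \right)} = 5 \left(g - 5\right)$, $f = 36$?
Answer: $- \frac{15877985}{99979} \approx -158.81$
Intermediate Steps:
$h{\left(g \right)} = -25 + 5 g$ ($h{\left(g \right)} = 5 \left(-5 + g\right) = -25 + 5 g$)
$Y = - \frac{381240}{99979}$ ($Y = 4 \left(- \frac{162}{366} - \frac{837}{1639}\right) = 4 \left(\left(-162\right) \frac{1}{366} - \frac{837}{1639}\right) = 4 \left(- \frac{27}{61} - \frac{837}{1639}\right) = 4 \left(- \frac{95310}{99979}\right) = - \frac{381240}{99979} \approx -3.8132$)
$Y - h{\left(f \right)} = - \frac{381240}{99979} - \left(-25 + 5 \cdot 36\right) = - \frac{381240}{99979} - \left(-25 + 180\right) = - \frac{381240}{99979} - 155 = - \frac{15877985}{99979}$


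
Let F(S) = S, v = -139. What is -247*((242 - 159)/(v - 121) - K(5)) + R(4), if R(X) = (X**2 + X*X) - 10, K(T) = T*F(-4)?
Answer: -96783/20 ≈ -4839.1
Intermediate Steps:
K(T) = -4*T (K(T) = T*(-4) = -4*T)
R(X) = -10 + 2*X**2 (R(X) = (X**2 + X**2) - 10 = 2*X**2 - 10 = -10 + 2*X**2)
-247*((242 - 159)/(v - 121) - K(5)) + R(4) = -247*((242 - 159)/(-139 - 121) - (-4)*5) + (-10 + 2*4**2) = -247*(83/(-260) - 1*(-20)) + (-10 + 2*16) = -247*(83*(-1/260) + 20) + (-10 + 32) = -247*(-83/260 + 20) + 22 = -247*5117/260 + 22 = -97223/20 + 22 = -96783/20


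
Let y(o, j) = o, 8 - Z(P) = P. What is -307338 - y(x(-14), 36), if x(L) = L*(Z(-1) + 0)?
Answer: -307212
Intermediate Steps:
Z(P) = 8 - P
x(L) = 9*L (x(L) = L*((8 - 1*(-1)) + 0) = L*((8 + 1) + 0) = L*(9 + 0) = L*9 = 9*L)
-307338 - y(x(-14), 36) = -307338 - 9*(-14) = -307338 - 1*(-126) = -307338 + 126 = -307212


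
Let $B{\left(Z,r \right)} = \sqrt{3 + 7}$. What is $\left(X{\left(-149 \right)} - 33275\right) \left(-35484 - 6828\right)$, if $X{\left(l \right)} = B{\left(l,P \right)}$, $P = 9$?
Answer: $1407931800 - 42312 \sqrt{10} \approx 1.4078 \cdot 10^{9}$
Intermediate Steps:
$B{\left(Z,r \right)} = \sqrt{10}$
$X{\left(l \right)} = \sqrt{10}$
$\left(X{\left(-149 \right)} - 33275\right) \left(-35484 - 6828\right) = \left(\sqrt{10} - 33275\right) \left(-35484 - 6828\right) = \left(-33275 + \sqrt{10}\right) \left(-42312\right) = 1407931800 - 42312 \sqrt{10}$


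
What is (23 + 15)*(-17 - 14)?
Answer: -1178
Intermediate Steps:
(23 + 15)*(-17 - 14) = 38*(-31) = -1178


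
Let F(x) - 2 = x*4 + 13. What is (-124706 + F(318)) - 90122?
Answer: -213541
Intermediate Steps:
F(x) = 15 + 4*x (F(x) = 2 + (x*4 + 13) = 2 + (4*x + 13) = 2 + (13 + 4*x) = 15 + 4*x)
(-124706 + F(318)) - 90122 = (-124706 + (15 + 4*318)) - 90122 = (-124706 + (15 + 1272)) - 90122 = (-124706 + 1287) - 90122 = -123419 - 90122 = -213541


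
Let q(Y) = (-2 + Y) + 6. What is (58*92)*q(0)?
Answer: 21344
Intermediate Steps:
q(Y) = 4 + Y
(58*92)*q(0) = (58*92)*(4 + 0) = 5336*4 = 21344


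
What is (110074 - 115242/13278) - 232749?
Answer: -271498982/2213 ≈ -1.2268e+5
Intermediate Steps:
(110074 - 115242/13278) - 232749 = (110074 - 115242*1/13278) - 232749 = (110074 - 19207/2213) - 232749 = 243574555/2213 - 232749 = -271498982/2213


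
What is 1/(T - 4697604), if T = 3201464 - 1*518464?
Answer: -1/2014604 ≈ -4.9638e-7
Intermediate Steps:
T = 2683000 (T = 3201464 - 518464 = 2683000)
1/(T - 4697604) = 1/(2683000 - 4697604) = 1/(-2014604) = -1/2014604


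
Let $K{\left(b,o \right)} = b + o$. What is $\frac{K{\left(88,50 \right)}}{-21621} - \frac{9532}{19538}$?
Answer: $- \frac{34797936}{70405183} \approx -0.49425$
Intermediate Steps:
$\frac{K{\left(88,50 \right)}}{-21621} - \frac{9532}{19538} = \frac{88 + 50}{-21621} - \frac{9532}{19538} = 138 \left(- \frac{1}{21621}\right) - \frac{4766}{9769} = - \frac{46}{7207} - \frac{4766}{9769} = - \frac{34797936}{70405183}$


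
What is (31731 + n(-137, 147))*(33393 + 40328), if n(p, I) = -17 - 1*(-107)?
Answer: 2345875941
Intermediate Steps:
n(p, I) = 90 (n(p, I) = -17 + 107 = 90)
(31731 + n(-137, 147))*(33393 + 40328) = (31731 + 90)*(33393 + 40328) = 31821*73721 = 2345875941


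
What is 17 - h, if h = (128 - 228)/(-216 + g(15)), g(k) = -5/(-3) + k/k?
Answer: 529/32 ≈ 16.531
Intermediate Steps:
g(k) = 8/3 (g(k) = -5*(-⅓) + 1 = 5/3 + 1 = 8/3)
h = 15/32 (h = (128 - 228)/(-216 + 8/3) = -100/(-640/3) = -100*(-3/640) = 15/32 ≈ 0.46875)
17 - h = 17 - 1*15/32 = 17 - 15/32 = 529/32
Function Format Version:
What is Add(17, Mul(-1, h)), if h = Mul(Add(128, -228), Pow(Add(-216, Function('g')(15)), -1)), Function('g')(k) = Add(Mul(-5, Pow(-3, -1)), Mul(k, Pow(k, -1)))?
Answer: Rational(529, 32) ≈ 16.531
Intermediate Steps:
Function('g')(k) = Rational(8, 3) (Function('g')(k) = Add(Mul(-5, Rational(-1, 3)), 1) = Add(Rational(5, 3), 1) = Rational(8, 3))
h = Rational(15, 32) (h = Mul(Add(128, -228), Pow(Add(-216, Rational(8, 3)), -1)) = Mul(-100, Pow(Rational(-640, 3), -1)) = Mul(-100, Rational(-3, 640)) = Rational(15, 32) ≈ 0.46875)
Add(17, Mul(-1, h)) = Add(17, Mul(-1, Rational(15, 32))) = Add(17, Rational(-15, 32)) = Rational(529, 32)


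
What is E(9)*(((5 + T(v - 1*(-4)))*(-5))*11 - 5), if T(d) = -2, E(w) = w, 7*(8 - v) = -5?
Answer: -1530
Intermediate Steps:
v = 61/7 (v = 8 - 1/7*(-5) = 8 + 5/7 = 61/7 ≈ 8.7143)
E(9)*(((5 + T(v - 1*(-4)))*(-5))*11 - 5) = 9*(((5 - 2)*(-5))*11 - 5) = 9*((3*(-5))*11 - 5) = 9*(-15*11 - 5) = 9*(-165 - 5) = 9*(-170) = -1530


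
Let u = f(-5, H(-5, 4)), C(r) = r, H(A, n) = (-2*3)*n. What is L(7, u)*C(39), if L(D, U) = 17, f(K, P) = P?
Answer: 663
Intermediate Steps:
H(A, n) = -6*n
u = -24 (u = -6*4 = -24)
L(7, u)*C(39) = 17*39 = 663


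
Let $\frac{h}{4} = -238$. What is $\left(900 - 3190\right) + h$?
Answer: $-3242$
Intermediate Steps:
$h = -952$ ($h = 4 \left(-238\right) = -952$)
$\left(900 - 3190\right) + h = \left(900 - 3190\right) - 952 = -2290 - 952 = -3242$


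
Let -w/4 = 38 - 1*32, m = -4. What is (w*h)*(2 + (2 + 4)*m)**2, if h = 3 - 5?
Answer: 23232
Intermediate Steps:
h = -2
w = -24 (w = -4*(38 - 1*32) = -4*(38 - 32) = -4*6 = -24)
(w*h)*(2 + (2 + 4)*m)**2 = (-24*(-2))*(2 + (2 + 4)*(-4))**2 = 48*(2 + 6*(-4))**2 = 48*(2 - 24)**2 = 48*(-22)**2 = 48*484 = 23232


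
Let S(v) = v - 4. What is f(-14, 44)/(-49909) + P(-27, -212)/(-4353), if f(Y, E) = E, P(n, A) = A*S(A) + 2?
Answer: -2285724278/217253877 ≈ -10.521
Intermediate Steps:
S(v) = -4 + v
P(n, A) = 2 + A*(-4 + A) (P(n, A) = A*(-4 + A) + 2 = 2 + A*(-4 + A))
f(-14, 44)/(-49909) + P(-27, -212)/(-4353) = 44/(-49909) + (2 - 212*(-4 - 212))/(-4353) = 44*(-1/49909) + (2 - 212*(-216))*(-1/4353) = -44/49909 + (2 + 45792)*(-1/4353) = -44/49909 + 45794*(-1/4353) = -44/49909 - 45794/4353 = -2285724278/217253877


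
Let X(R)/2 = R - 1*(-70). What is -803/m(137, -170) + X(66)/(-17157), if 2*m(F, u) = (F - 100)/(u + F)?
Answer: 909276622/634809 ≈ 1432.4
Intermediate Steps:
m(F, u) = (-100 + F)/(2*(F + u)) (m(F, u) = ((F - 100)/(u + F))/2 = ((-100 + F)/(F + u))/2 = (-100 + F)/(2*(F + u)))
X(R) = 140 + 2*R (X(R) = 2*(R - 1*(-70)) = 2*(R + 70) = 2*(70 + R) = 140 + 2*R)
-803/m(137, -170) + X(66)/(-17157) = -803*(137 - 170)/(-50 + (½)*137) + (140 + 2*66)/(-17157) = -803*(-33/(-50 + 137/2)) + (140 + 132)*(-1/17157) = -803/((-1/33*37/2)) + 272*(-1/17157) = -803/(-37/66) - 272/17157 = -803*(-66/37) - 272/17157 = 52998/37 - 272/17157 = 909276622/634809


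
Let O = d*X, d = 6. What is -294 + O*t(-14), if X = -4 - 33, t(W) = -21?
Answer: 4368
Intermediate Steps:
X = -37
O = -222 (O = 6*(-37) = -222)
-294 + O*t(-14) = -294 - 222*(-21) = -294 + 4662 = 4368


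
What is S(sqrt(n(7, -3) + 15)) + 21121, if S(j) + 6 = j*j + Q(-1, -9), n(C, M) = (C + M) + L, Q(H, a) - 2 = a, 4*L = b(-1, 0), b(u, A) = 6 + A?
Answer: 42257/2 ≈ 21129.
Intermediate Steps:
L = 3/2 (L = (6 + 0)/4 = (1/4)*6 = 3/2 ≈ 1.5000)
Q(H, a) = 2 + a
n(C, M) = 3/2 + C + M (n(C, M) = (C + M) + 3/2 = 3/2 + C + M)
S(j) = -13 + j**2 (S(j) = -6 + (j*j + (2 - 9)) = -6 + (j**2 - 7) = -6 + (-7 + j**2) = -13 + j**2)
S(sqrt(n(7, -3) + 15)) + 21121 = (-13 + (sqrt((3/2 + 7 - 3) + 15))**2) + 21121 = (-13 + (sqrt(11/2 + 15))**2) + 21121 = (-13 + (sqrt(41/2))**2) + 21121 = (-13 + (sqrt(82)/2)**2) + 21121 = (-13 + 41/2) + 21121 = 15/2 + 21121 = 42257/2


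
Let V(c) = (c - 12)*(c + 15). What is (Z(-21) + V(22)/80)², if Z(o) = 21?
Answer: 42025/64 ≈ 656.64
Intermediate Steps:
V(c) = (-12 + c)*(15 + c)
(Z(-21) + V(22)/80)² = (21 + (-180 + 22² + 3*22)/80)² = (21 + (-180 + 484 + 66)*(1/80))² = (21 + 370*(1/80))² = (21 + 37/8)² = (205/8)² = 42025/64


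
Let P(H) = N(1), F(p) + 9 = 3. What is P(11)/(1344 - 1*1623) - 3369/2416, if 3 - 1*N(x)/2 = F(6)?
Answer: -109271/74896 ≈ -1.4590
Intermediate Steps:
F(p) = -6 (F(p) = -9 + 3 = -6)
N(x) = 18 (N(x) = 6 - 2*(-6) = 6 + 12 = 18)
P(H) = 18
P(11)/(1344 - 1*1623) - 3369/2416 = 18/(1344 - 1*1623) - 3369/2416 = 18/(1344 - 1623) - 3369*1/2416 = 18/(-279) - 3369/2416 = 18*(-1/279) - 3369/2416 = -2/31 - 3369/2416 = -109271/74896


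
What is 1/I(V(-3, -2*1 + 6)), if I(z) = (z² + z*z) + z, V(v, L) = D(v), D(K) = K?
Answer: 1/15 ≈ 0.066667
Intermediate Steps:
V(v, L) = v
I(z) = z + 2*z² (I(z) = (z² + z²) + z = 2*z² + z = z + 2*z²)
1/I(V(-3, -2*1 + 6)) = 1/(-3*(1 + 2*(-3))) = 1/(-3*(1 - 6)) = 1/(-3*(-5)) = 1/15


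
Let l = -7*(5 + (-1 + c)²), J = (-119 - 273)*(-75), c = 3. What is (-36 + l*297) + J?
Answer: 10653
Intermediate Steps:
J = 29400 (J = -392*(-75) = 29400)
l = -63 (l = -7*(5 + (-1 + 3)²) = -7*(5 + 2²) = -7*(5 + 4) = -7*9 = -63)
(-36 + l*297) + J = (-36 - 63*297) + 29400 = (-36 - 18711) + 29400 = -18747 + 29400 = 10653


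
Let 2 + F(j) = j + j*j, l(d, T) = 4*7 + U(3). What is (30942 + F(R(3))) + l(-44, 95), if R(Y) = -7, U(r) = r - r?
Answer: 31010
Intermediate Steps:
U(r) = 0
l(d, T) = 28 (l(d, T) = 4*7 + 0 = 28 + 0 = 28)
F(j) = -2 + j + j**2 (F(j) = -2 + (j + j*j) = -2 + (j + j**2) = -2 + j + j**2)
(30942 + F(R(3))) + l(-44, 95) = (30942 + (-2 - 7 + (-7)**2)) + 28 = (30942 + (-2 - 7 + 49)) + 28 = (30942 + 40) + 28 = 30982 + 28 = 31010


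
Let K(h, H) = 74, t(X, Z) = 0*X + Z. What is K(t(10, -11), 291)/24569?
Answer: 74/24569 ≈ 0.0030119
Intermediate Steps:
t(X, Z) = Z (t(X, Z) = 0 + Z = Z)
K(t(10, -11), 291)/24569 = 74/24569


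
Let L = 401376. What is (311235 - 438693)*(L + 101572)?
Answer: -64104746184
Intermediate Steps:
(311235 - 438693)*(L + 101572) = (311235 - 438693)*(401376 + 101572) = -127458*502948 = -64104746184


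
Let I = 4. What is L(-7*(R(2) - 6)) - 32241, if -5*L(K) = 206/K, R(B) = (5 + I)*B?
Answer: -6770507/210 ≈ -32241.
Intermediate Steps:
R(B) = 9*B (R(B) = (5 + 4)*B = 9*B)
L(K) = -206/(5*K)
L(-7*(R(2) - 6)) - 32241 = -206*(-1/(7*(9*2 - 6)))/5 - 32241 = -206*(-1/(7*(18 - 6)))/5 - 32241 = -206/(5*((-7*12))) - 32241 = -206/5/(-84) - 32241 = -206/5*(-1/84) - 32241 = 103/210 - 32241 = -6770507/210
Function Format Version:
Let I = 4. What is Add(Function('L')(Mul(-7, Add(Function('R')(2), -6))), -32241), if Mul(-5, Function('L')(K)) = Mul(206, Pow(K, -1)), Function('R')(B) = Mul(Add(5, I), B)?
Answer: Rational(-6770507, 210) ≈ -32241.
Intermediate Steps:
Function('R')(B) = Mul(9, B) (Function('R')(B) = Mul(Add(5, 4), B) = Mul(9, B))
Function('L')(K) = Mul(Rational(-206, 5), Pow(K, -1)) (Function('L')(K) = Mul(Rational(-1, 5), Mul(206, Pow(K, -1))) = Mul(Rational(-206, 5), Pow(K, -1)))
Add(Function('L')(Mul(-7, Add(Function('R')(2), -6))), -32241) = Add(Mul(Rational(-206, 5), Pow(Mul(-7, Add(Mul(9, 2), -6)), -1)), -32241) = Add(Mul(Rational(-206, 5), Pow(Mul(-7, Add(18, -6)), -1)), -32241) = Add(Mul(Rational(-206, 5), Pow(Mul(-7, 12), -1)), -32241) = Add(Mul(Rational(-206, 5), Pow(-84, -1)), -32241) = Add(Mul(Rational(-206, 5), Rational(-1, 84)), -32241) = Add(Rational(103, 210), -32241) = Rational(-6770507, 210)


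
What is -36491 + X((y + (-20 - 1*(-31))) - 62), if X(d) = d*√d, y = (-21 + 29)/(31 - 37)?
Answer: -36491 - 157*I*√471/9 ≈ -36491.0 - 378.59*I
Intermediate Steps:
y = -4/3 (y = 8/(-6) = 8*(-⅙) = -4/3 ≈ -1.3333)
X(d) = d^(3/2)
-36491 + X((y + (-20 - 1*(-31))) - 62) = -36491 + ((-4/3 + (-20 - 1*(-31))) - 62)^(3/2) = -36491 + ((-4/3 + (-20 + 31)) - 62)^(3/2) = -36491 + ((-4/3 + 11) - 62)^(3/2) = -36491 + (29/3 - 62)^(3/2) = -36491 + (-157/3)^(3/2) = -36491 - 157*I*√471/9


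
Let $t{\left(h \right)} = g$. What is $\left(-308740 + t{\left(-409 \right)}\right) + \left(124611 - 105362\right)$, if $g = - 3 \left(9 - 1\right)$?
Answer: $-289515$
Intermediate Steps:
$g = -24$ ($g = \left(-3\right) 8 = -24$)
$t{\left(h \right)} = -24$
$\left(-308740 + t{\left(-409 \right)}\right) + \left(124611 - 105362\right) = \left(-308740 - 24\right) + \left(124611 - 105362\right) = -308764 + \left(124611 - 105362\right) = -308764 + 19249 = -289515$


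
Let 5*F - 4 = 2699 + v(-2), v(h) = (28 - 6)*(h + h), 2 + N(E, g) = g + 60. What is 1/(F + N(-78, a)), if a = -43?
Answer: 1/538 ≈ 0.0018587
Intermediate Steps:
N(E, g) = 58 + g (N(E, g) = -2 + (g + 60) = -2 + (60 + g) = 58 + g)
v(h) = 44*h (v(h) = 22*(2*h) = 44*h)
F = 523 (F = ⅘ + (2699 + 44*(-2))/5 = ⅘ + (2699 - 88)/5 = ⅘ + (⅕)*2611 = ⅘ + 2611/5 = 523)
1/(F + N(-78, a)) = 1/(523 + (58 - 43)) = 1/(523 + 15) = 1/538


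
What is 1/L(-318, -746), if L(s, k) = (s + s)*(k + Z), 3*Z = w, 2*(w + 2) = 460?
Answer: 1/426120 ≈ 2.3468e-6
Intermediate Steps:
w = 228 (w = -2 + (½)*460 = -2 + 230 = 228)
Z = 76 (Z = (⅓)*228 = 76)
L(s, k) = 2*s*(76 + k) (L(s, k) = (s + s)*(k + 76) = (2*s)*(76 + k) = 2*s*(76 + k))
1/L(-318, -746) = 1/(2*(-318)*(76 - 746)) = 1/(2*(-318)*(-670)) = 1/426120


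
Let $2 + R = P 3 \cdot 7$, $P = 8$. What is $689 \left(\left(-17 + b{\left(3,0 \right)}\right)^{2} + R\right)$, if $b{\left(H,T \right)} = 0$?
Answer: $313495$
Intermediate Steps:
$R = 166$ ($R = -2 + 8 \cdot 3 \cdot 7 = -2 + 24 \cdot 7 = -2 + 168 = 166$)
$689 \left(\left(-17 + b{\left(3,0 \right)}\right)^{2} + R\right) = 689 \left(\left(-17 + 0\right)^{2} + 166\right) = 689 \left(\left(-17\right)^{2} + 166\right) = 689 \left(289 + 166\right) = 689 \cdot 455 = 313495$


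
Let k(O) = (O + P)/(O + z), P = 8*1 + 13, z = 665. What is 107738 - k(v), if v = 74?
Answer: 79618287/739 ≈ 1.0774e+5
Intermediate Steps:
P = 21 (P = 8 + 13 = 21)
k(O) = (21 + O)/(665 + O) (k(O) = (O + 21)/(O + 665) = (21 + O)/(665 + O))
107738 - k(v) = 107738 - (21 + 74)/(665 + 74) = 107738 - 95/739 = 79618287/739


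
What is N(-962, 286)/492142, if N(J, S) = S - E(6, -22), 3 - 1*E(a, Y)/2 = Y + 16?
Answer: 134/246071 ≈ 0.00054456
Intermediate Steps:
E(a, Y) = -26 - 2*Y (E(a, Y) = 6 - 2*(Y + 16) = 6 - 2*(16 + Y) = 6 + (-32 - 2*Y) = -26 - 2*Y)
N(J, S) = -18 + S (N(J, S) = S - (-26 - 2*(-22)) = S - (-26 + 44) = S - 1*18 = S - 18 = -18 + S)
N(-962, 286)/492142 = (-18 + 286)/492142 = 268*(1/492142) = 134/246071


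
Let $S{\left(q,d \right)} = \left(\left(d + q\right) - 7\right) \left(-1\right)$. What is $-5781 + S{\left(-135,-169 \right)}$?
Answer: $-5470$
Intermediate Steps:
$S{\left(q,d \right)} = 7 - d - q$ ($S{\left(q,d \right)} = \left(-7 + d + q\right) \left(-1\right) = 7 - d - q$)
$-5781 + S{\left(-135,-169 \right)} = -5781 - -311 = -5781 + \left(7 + 169 + 135\right) = -5781 + 311 = -5470$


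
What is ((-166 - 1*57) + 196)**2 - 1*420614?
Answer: -419885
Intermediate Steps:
((-166 - 1*57) + 196)**2 - 1*420614 = ((-166 - 57) + 196)**2 - 420614 = (-223 + 196)**2 - 420614 = (-27)**2 - 420614 = 729 - 420614 = -419885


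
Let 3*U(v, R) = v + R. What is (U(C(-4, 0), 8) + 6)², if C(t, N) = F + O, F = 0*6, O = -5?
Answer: 49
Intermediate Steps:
F = 0
C(t, N) = -5 (C(t, N) = 0 - 5 = -5)
U(v, R) = R/3 + v/3 (U(v, R) = (v + R)/3 = (R + v)/3 = R/3 + v/3)
(U(C(-4, 0), 8) + 6)² = (((⅓)*8 + (⅓)*(-5)) + 6)² = ((8/3 - 5/3) + 6)² = (1 + 6)² = 7² = 49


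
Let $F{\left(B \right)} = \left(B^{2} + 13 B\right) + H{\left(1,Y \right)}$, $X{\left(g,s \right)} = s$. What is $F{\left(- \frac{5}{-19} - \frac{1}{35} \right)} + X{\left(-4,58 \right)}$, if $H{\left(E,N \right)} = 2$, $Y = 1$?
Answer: $\frac{27906456}{442225} \approx 63.105$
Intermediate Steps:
$F{\left(B \right)} = 2 + B^{2} + 13 B$ ($F{\left(B \right)} = \left(B^{2} + 13 B\right) + 2 = 2 + B^{2} + 13 B$)
$F{\left(- \frac{5}{-19} - \frac{1}{35} \right)} + X{\left(-4,58 \right)} = \left(2 + \left(- \frac{5}{-19} - \frac{1}{35}\right)^{2} + 13 \left(- \frac{5}{-19} - \frac{1}{35}\right)\right) + 58 = \left(2 + \left(\left(-5\right) \left(- \frac{1}{19}\right) - \frac{1}{35}\right)^{2} + 13 \left(\left(-5\right) \left(- \frac{1}{19}\right) - \frac{1}{35}\right)\right) + 58 = \left(2 + \left(\frac{5}{19} - \frac{1}{35}\right)^{2} + 13 \left(\frac{5}{19} - \frac{1}{35}\right)\right) + 58 = \left(2 + \left(\frac{156}{665}\right)^{2} + 13 \cdot \frac{156}{665}\right) + 58 = \left(2 + \frac{24336}{442225} + \frac{2028}{665}\right) + 58 = \frac{2257406}{442225} + 58 = \frac{27906456}{442225}$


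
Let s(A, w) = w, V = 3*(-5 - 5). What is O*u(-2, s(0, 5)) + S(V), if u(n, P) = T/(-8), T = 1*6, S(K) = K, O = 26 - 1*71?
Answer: 15/4 ≈ 3.7500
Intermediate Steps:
V = -30 (V = 3*(-10) = -30)
O = -45 (O = 26 - 71 = -45)
T = 6
u(n, P) = -¾ (u(n, P) = 6/(-8) = 6*(-⅛) = -¾)
O*u(-2, s(0, 5)) + S(V) = -45*(-¾) - 30 = 135/4 - 30 = 15/4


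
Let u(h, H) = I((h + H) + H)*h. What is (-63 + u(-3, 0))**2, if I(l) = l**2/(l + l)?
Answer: 13689/4 ≈ 3422.3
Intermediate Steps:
I(l) = l/2 (I(l) = l**2/((2*l)) = (1/(2*l))*l**2 = l/2)
u(h, H) = h*(H + h/2) (u(h, H) = (((h + H) + H)/2)*h = (((H + h) + H)/2)*h = ((h + 2*H)/2)*h = (H + h/2)*h = h*(H + h/2))
(-63 + u(-3, 0))**2 = (-63 + (1/2)*(-3)*(-3 + 2*0))**2 = (-63 + (1/2)*(-3)*(-3 + 0))**2 = (-63 + (1/2)*(-3)*(-3))**2 = (-63 + 9/2)**2 = (-117/2)**2 = 13689/4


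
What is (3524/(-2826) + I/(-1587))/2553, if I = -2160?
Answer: 85262/1908308781 ≈ 4.4679e-5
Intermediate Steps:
(3524/(-2826) + I/(-1587))/2553 = (3524/(-2826) - 2160/(-1587))/2553 = (3524*(-1/2826) - 2160*(-1/1587))*(1/2553) = (-1762/1413 + 720/529)*(1/2553) = (85262/747477)*(1/2553) = 85262/1908308781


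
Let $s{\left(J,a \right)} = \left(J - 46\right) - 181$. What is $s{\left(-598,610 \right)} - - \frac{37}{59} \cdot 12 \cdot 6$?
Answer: $- \frac{46011}{59} \approx -779.85$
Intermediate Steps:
$s{\left(J,a \right)} = -227 + J$ ($s{\left(J,a \right)} = \left(-46 + J\right) - 181 = -227 + J$)
$s{\left(-598,610 \right)} - - \frac{37}{59} \cdot 12 \cdot 6 = \left(-227 - 598\right) - - \frac{37}{59} \cdot 12 \cdot 6 = -825 - \left(-37\right) \frac{1}{59} \cdot 12 \cdot 6 = -825 - \left(- \frac{37}{59}\right) 12 \cdot 6 = -825 - \left(- \frac{444}{59}\right) 6 = -825 - - \frac{2664}{59} = -825 + \frac{2664}{59} = - \frac{46011}{59}$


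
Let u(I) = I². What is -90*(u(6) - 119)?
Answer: 7470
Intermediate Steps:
-90*(u(6) - 119) = -90*(6² - 119) = -90*(36 - 119) = -90*(-83) = 7470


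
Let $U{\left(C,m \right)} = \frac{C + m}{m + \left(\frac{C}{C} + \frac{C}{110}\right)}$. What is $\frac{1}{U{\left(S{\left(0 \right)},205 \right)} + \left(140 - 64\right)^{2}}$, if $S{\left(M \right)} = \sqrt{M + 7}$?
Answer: $\frac{164797000411}{952031471139396} - \frac{137225 \sqrt{7}}{952031471139396} \approx 0.0001731$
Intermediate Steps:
$S{\left(M \right)} = \sqrt{7 + M}$
$U{\left(C,m \right)} = \frac{C + m}{1 + m + \frac{C}{110}}$ ($U{\left(C,m \right)} = \frac{C + m}{m + \left(1 + C \frac{1}{110}\right)} = \frac{C + m}{m + \left(1 + \frac{C}{110}\right)} = \frac{C + m}{1 + m + \frac{C}{110}}$)
$\frac{1}{U{\left(S{\left(0 \right)},205 \right)} + \left(140 - 64\right)^{2}} = \frac{1}{\frac{110 \left(\sqrt{7 + 0} + 205\right)}{110 + \sqrt{7 + 0} + 110 \cdot 205} + \left(140 - 64\right)^{2}} = \frac{1}{\frac{110 \left(\sqrt{7} + 205\right)}{110 + \sqrt{7} + 22550} + 76^{2}} = \frac{1}{\frac{110 \left(205 + \sqrt{7}\right)}{22660 + \sqrt{7}} + 5776} = \frac{1}{5776 + \frac{110 \left(205 + \sqrt{7}\right)}{22660 + \sqrt{7}}}$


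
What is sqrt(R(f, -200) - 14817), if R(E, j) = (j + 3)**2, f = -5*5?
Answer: 2*sqrt(5998) ≈ 154.89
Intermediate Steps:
f = -25
R(E, j) = (3 + j)**2
sqrt(R(f, -200) - 14817) = sqrt((3 - 200)**2 - 14817) = sqrt((-197)**2 - 14817) = sqrt(38809 - 14817) = sqrt(23992) = 2*sqrt(5998)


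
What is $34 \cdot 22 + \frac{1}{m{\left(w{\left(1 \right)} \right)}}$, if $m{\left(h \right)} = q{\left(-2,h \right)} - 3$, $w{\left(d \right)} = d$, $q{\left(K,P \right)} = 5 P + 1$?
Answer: $\frac{2245}{3} \approx 748.33$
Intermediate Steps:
$q{\left(K,P \right)} = 1 + 5 P$
$m{\left(h \right)} = -2 + 5 h$ ($m{\left(h \right)} = \left(1 + 5 h\right) - 3 = -2 + 5 h$)
$34 \cdot 22 + \frac{1}{m{\left(w{\left(1 \right)} \right)}} = 34 \cdot 22 + \frac{1}{-2 + 5 \cdot 1} = 748 + \frac{1}{-2 + 5} = 748 + \frac{1}{3} = \frac{2245}{3}$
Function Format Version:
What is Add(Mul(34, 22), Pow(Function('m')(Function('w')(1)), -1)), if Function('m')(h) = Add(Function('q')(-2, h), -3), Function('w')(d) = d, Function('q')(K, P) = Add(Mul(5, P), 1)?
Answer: Rational(2245, 3) ≈ 748.33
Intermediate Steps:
Function('q')(K, P) = Add(1, Mul(5, P))
Function('m')(h) = Add(-2, Mul(5, h)) (Function('m')(h) = Add(Add(1, Mul(5, h)), -3) = Add(-2, Mul(5, h)))
Add(Mul(34, 22), Pow(Function('m')(Function('w')(1)), -1)) = Add(Mul(34, 22), Pow(Add(-2, Mul(5, 1)), -1)) = Add(748, Pow(Add(-2, 5), -1)) = Add(748, Pow(3, -1)) = Add(748, Rational(1, 3)) = Rational(2245, 3)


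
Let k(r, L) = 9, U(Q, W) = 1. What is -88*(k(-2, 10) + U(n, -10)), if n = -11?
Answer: -880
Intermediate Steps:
-88*(k(-2, 10) + U(n, -10)) = -88*(9 + 1) = -88*10 = -880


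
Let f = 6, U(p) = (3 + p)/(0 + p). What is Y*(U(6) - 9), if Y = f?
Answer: -45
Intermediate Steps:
U(p) = (3 + p)/p
Y = 6
Y*(U(6) - 9) = 6*((3 + 6)/6 - 9) = 6*((⅙)*9 - 9) = 6*(3/2 - 9) = 6*(-15/2) = -45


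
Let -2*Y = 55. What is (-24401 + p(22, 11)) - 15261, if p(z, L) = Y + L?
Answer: -79357/2 ≈ -39679.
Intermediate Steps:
Y = -55/2 (Y = -1/2*55 = -55/2 ≈ -27.500)
p(z, L) = -55/2 + L
(-24401 + p(22, 11)) - 15261 = (-24401 + (-55/2 + 11)) - 15261 = (-24401 - 33/2) - 15261 = -48835/2 - 15261 = -79357/2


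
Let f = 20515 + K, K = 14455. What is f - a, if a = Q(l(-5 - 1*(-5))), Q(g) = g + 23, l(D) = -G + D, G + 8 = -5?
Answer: 34934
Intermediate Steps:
G = -13 (G = -8 - 5 = -13)
l(D) = 13 + D (l(D) = -1*(-13) + D = 13 + D)
Q(g) = 23 + g
a = 36 (a = 23 + (13 + (-5 - 1*(-5))) = 23 + (13 + (-5 + 5)) = 23 + (13 + 0) = 23 + 13 = 36)
f = 34970 (f = 20515 + 14455 = 34970)
f - a = 34970 - 1*36 = 34970 - 36 = 34934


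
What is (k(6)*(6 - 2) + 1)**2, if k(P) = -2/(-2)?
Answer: 25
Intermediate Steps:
k(P) = 1 (k(P) = -2*(-1/2) = 1)
(k(6)*(6 - 2) + 1)**2 = (1*(6 - 2) + 1)**2 = (1*4 + 1)**2 = (4 + 1)**2 = 5**2 = 25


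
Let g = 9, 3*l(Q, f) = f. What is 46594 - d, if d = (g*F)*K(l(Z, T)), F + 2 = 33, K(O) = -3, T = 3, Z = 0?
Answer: 47431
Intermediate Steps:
l(Q, f) = f/3
F = 31 (F = -2 + 33 = 31)
d = -837 (d = (9*31)*(-3) = 279*(-3) = -837)
46594 - d = 46594 - 1*(-837) = 46594 + 837 = 47431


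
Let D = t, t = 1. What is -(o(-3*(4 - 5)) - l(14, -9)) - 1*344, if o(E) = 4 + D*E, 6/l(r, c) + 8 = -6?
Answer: -2460/7 ≈ -351.43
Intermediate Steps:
D = 1
l(r, c) = -3/7 (l(r, c) = 6/(-8 - 6) = 6/(-14) = 6*(-1/14) = -3/7)
o(E) = 4 + E (o(E) = 4 + 1*E = 4 + E)
-(o(-3*(4 - 5)) - l(14, -9)) - 1*344 = -((4 - 3*(4 - 5)) - 1*(-3/7)) - 1*344 = -((4 - 3*(-1)) + 3/7) - 344 = -((4 + 3) + 3/7) - 344 = -(7 + 3/7) - 344 = -1*52/7 - 344 = -52/7 - 344 = -2460/7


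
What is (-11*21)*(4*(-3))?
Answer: 2772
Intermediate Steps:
(-11*21)*(4*(-3)) = -231*(-12) = 2772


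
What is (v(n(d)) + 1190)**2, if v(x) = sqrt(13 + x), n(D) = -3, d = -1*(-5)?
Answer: (1190 + sqrt(10))**2 ≈ 1.4236e+6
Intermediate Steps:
d = 5
(v(n(d)) + 1190)**2 = (sqrt(13 - 3) + 1190)**2 = (sqrt(10) + 1190)**2 = (1190 + sqrt(10))**2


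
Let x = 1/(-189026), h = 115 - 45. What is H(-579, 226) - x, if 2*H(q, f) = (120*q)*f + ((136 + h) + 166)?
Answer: -1484053333403/189026 ≈ -7.8511e+6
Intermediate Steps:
h = 70
H(q, f) = 186 + 60*f*q (H(q, f) = ((120*q)*f + ((136 + 70) + 166))/2 = (120*f*q + (206 + 166))/2 = (120*f*q + 372)/2 = (372 + 120*f*q)/2 = 186 + 60*f*q)
x = -1/189026 ≈ -5.2903e-6
H(-579, 226) - x = (186 + 60*226*(-579)) - 1*(-1/189026) = (186 - 7851240) + 1/189026 = -7851054 + 1/189026 = -1484053333403/189026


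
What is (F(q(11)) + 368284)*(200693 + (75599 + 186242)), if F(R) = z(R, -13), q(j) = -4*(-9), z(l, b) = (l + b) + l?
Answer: 170371161162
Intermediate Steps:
z(l, b) = b + 2*l (z(l, b) = (b + l) + l = b + 2*l)
q(j) = 36
F(R) = -13 + 2*R
(F(q(11)) + 368284)*(200693 + (75599 + 186242)) = ((-13 + 2*36) + 368284)*(200693 + (75599 + 186242)) = ((-13 + 72) + 368284)*(200693 + 261841) = (59 + 368284)*462534 = 368343*462534 = 170371161162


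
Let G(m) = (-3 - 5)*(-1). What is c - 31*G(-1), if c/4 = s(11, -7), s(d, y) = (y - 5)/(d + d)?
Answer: -2752/11 ≈ -250.18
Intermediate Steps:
s(d, y) = (-5 + y)/(2*d) (s(d, y) = (-5 + y)/((2*d)) = (-5 + y)*(1/(2*d)) = (-5 + y)/(2*d))
c = -24/11 (c = 4*((1/2)*(-5 - 7)/11) = 4*((1/2)*(1/11)*(-12)) = 4*(-6/11) = -24/11 ≈ -2.1818)
G(m) = 8 (G(m) = -8*(-1) = 8)
c - 31*G(-1) = -24/11 - 31*8 = -24/11 - 248 = -2752/11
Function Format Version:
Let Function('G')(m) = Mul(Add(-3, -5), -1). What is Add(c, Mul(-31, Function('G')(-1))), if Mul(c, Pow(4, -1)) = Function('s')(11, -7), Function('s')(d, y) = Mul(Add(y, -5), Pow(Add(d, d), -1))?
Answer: Rational(-2752, 11) ≈ -250.18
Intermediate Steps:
Function('s')(d, y) = Mul(Rational(1, 2), Pow(d, -1), Add(-5, y)) (Function('s')(d, y) = Mul(Add(-5, y), Pow(Mul(2, d), -1)) = Mul(Add(-5, y), Mul(Rational(1, 2), Pow(d, -1))) = Mul(Rational(1, 2), Pow(d, -1), Add(-5, y)))
c = Rational(-24, 11) (c = Mul(4, Mul(Rational(1, 2), Pow(11, -1), Add(-5, -7))) = Mul(4, Mul(Rational(1, 2), Rational(1, 11), -12)) = Mul(4, Rational(-6, 11)) = Rational(-24, 11) ≈ -2.1818)
Function('G')(m) = 8 (Function('G')(m) = Mul(-8, -1) = 8)
Add(c, Mul(-31, Function('G')(-1))) = Add(Rational(-24, 11), Mul(-31, 8)) = Add(Rational(-24, 11), -248) = Rational(-2752, 11)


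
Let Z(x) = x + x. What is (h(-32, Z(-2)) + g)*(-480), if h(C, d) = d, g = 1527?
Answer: -731040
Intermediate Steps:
Z(x) = 2*x
(h(-32, Z(-2)) + g)*(-480) = (2*(-2) + 1527)*(-480) = (-4 + 1527)*(-480) = 1523*(-480) = -731040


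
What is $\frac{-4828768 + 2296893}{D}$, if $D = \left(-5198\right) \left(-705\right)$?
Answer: $- \frac{506375}{732918} \approx -0.6909$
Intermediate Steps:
$D = 3664590$
$\frac{-4828768 + 2296893}{D} = \frac{-4828768 + 2296893}{3664590} = \left(-2531875\right) \frac{1}{3664590} = - \frac{506375}{732918}$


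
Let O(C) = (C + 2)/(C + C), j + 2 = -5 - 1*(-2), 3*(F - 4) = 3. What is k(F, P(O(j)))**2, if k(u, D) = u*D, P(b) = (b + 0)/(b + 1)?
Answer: 225/169 ≈ 1.3314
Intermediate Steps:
F = 5 (F = 4 + (1/3)*3 = 4 + 1 = 5)
j = -5 (j = -2 + (-5 - 1*(-2)) = -2 + (-5 + 2) = -2 - 3 = -5)
O(C) = (2 + C)/(2*C) (O(C) = (2 + C)/((2*C)) = (2 + C)*(1/(2*C)) = (2 + C)/(2*C))
P(b) = b/(1 + b)
k(u, D) = D*u
k(F, P(O(j)))**2 = ((((1/2)*(2 - 5)/(-5))/(1 + (1/2)*(2 - 5)/(-5)))*5)**2 = ((((1/2)*(-1/5)*(-3))/(1 + (1/2)*(-1/5)*(-3)))*5)**2 = ((3/(10*(1 + 3/10)))*5)**2 = ((3/(10*(13/10)))*5)**2 = (((3/10)*(10/13))*5)**2 = ((3/13)*5)**2 = (15/13)**2 = 225/169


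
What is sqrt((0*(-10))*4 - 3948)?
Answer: 2*I*sqrt(987) ≈ 62.833*I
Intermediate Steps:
sqrt((0*(-10))*4 - 3948) = sqrt(0*4 - 3948) = sqrt(0 - 3948) = sqrt(-3948) = 2*I*sqrt(987)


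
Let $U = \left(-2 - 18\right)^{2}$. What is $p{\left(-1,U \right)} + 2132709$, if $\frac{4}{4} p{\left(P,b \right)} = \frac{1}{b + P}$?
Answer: $\frac{850950892}{399} \approx 2.1327 \cdot 10^{6}$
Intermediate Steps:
$U = 400$ ($U = \left(-20\right)^{2} = 400$)
$p{\left(P,b \right)} = \frac{1}{P + b}$ ($p{\left(P,b \right)} = \frac{1}{b + P} = \frac{1}{P + b}$)
$p{\left(-1,U \right)} + 2132709 = \frac{1}{-1 + 400} + 2132709 = \frac{1}{399} + 2132709 = \frac{850950892}{399}$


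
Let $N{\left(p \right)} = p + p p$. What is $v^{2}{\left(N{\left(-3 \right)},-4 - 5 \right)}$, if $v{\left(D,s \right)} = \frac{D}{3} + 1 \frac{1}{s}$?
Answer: $\frac{289}{81} \approx 3.5679$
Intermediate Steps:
$N{\left(p \right)} = p + p^{2}$
$v{\left(D,s \right)} = \frac{1}{s} + \frac{D}{3}$ ($v{\left(D,s \right)} = D \frac{1}{3} + \frac{1}{s} = \frac{D}{3} + \frac{1}{s} = \frac{1}{s} + \frac{D}{3}$)
$v^{2}{\left(N{\left(-3 \right)},-4 - 5 \right)} = \left(\frac{1}{-4 - 5} + \frac{\left(-3\right) \left(1 - 3\right)}{3}\right)^{2} = \left(\frac{1}{-9} + \frac{\left(-3\right) \left(-2\right)}{3}\right)^{2} = \left(- \frac{1}{9} + \frac{1}{3} \cdot 6\right)^{2} = \left(- \frac{1}{9} + 2\right)^{2} = \left(\frac{17}{9}\right)^{2} = \frac{289}{81}$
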